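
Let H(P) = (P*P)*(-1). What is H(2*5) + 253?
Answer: 153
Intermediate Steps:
H(P) = -P² (H(P) = P²*(-1) = -P²)
H(2*5) + 253 = -(2*5)² + 253 = -1*10² + 253 = -1*100 + 253 = -100 + 253 = 153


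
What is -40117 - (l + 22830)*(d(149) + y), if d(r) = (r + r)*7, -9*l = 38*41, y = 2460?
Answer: -927345005/9 ≈ -1.0304e+8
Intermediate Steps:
l = -1558/9 (l = -38*41/9 = -⅑*1558 = -1558/9 ≈ -173.11)
d(r) = 14*r (d(r) = (2*r)*7 = 14*r)
-40117 - (l + 22830)*(d(149) + y) = -40117 - (-1558/9 + 22830)*(14*149 + 2460) = -40117 - 203912*(2086 + 2460)/9 = -40117 - 203912*4546/9 = -40117 - 1*926983952/9 = -40117 - 926983952/9 = -927345005/9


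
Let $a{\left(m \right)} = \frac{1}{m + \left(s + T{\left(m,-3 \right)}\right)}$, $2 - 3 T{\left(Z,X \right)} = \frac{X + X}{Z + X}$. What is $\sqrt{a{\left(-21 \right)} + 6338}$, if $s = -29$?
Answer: $\frac{\sqrt{2228744246}}{593} \approx 79.611$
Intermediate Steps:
$T{\left(Z,X \right)} = \frac{2}{3} - \frac{2 X}{3 \left(X + Z\right)}$ ($T{\left(Z,X \right)} = \frac{2}{3} - \frac{\left(X + X\right) \frac{1}{Z + X}}{3} = \frac{2}{3} - \frac{2 X \frac{1}{X + Z}}{3} = \frac{2}{3} - \frac{2 X}{3 \left(X + Z\right)}$)
$a{\left(m \right)} = \frac{1}{-29 + m + \frac{2 m}{3 \left(-3 + m\right)}}$ ($a{\left(m \right)} = \frac{1}{m + \left(-29 + \frac{2 m}{3 \left(-3 + m\right)}\right)} = \frac{1}{-29 + m + \frac{2 m}{3 \left(-3 + m\right)}}$)
$\sqrt{a{\left(-21 \right)} + 6338} = \sqrt{\frac{3 \left(-3 - 21\right)}{261 - -1974 + 3 \left(-21\right)^{2}} + 6338} = \sqrt{3 \frac{1}{261 + 1974 + 3 \cdot 441} \left(-24\right) + 6338} = \sqrt{3 \frac{1}{261 + 1974 + 1323} \left(-24\right) + 6338} = \sqrt{3 \cdot \frac{1}{3558} \left(-24\right) + 6338} = \sqrt{- \frac{12}{593} + 6338} = \sqrt{\frac{3758422}{593}} = \frac{\sqrt{2228744246}}{593}$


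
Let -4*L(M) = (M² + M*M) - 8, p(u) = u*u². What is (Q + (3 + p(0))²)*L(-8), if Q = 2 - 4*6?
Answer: 390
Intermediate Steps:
p(u) = u³
Q = -22 (Q = 2 - 24 = -22)
L(M) = 2 - M²/2 (L(M) = -((M² + M*M) - 8)/4 = -((M² + M²) - 8)/4 = -(2*M² - 8)/4 = -(-8 + 2*M²)/4 = 2 - M²/2)
(Q + (3 + p(0))²)*L(-8) = (-22 + (3 + 0³)²)*(2 - ½*(-8)²) = (-22 + (3 + 0)²)*(2 - ½*64) = (-22 + 3²)*(2 - 32) = (-22 + 9)*(-30) = -13*(-30) = 390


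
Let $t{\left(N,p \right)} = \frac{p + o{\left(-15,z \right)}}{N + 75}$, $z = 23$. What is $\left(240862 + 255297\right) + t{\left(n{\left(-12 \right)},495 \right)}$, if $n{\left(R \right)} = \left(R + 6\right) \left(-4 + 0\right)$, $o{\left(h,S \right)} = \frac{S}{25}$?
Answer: $\frac{1228005923}{2475} \approx 4.9616 \cdot 10^{5}$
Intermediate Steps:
$o{\left(h,S \right)} = \frac{S}{25}$ ($o{\left(h,S \right)} = S \frac{1}{25} = \frac{S}{25}$)
$n{\left(R \right)} = -24 - 4 R$ ($n{\left(R \right)} = \left(6 + R\right) \left(-4\right) = -24 - 4 R$)
$t{\left(N,p \right)} = \frac{\frac{23}{25} + p}{75 + N}$ ($t{\left(N,p \right)} = \frac{p + \frac{1}{25} \cdot 23}{N + 75} = \frac{p + \frac{23}{25}}{75 + N} = \frac{\frac{23}{25} + p}{75 + N}$)
$\left(240862 + 255297\right) + t{\left(n{\left(-12 \right)},495 \right)} = \left(240862 + 255297\right) + \frac{\frac{23}{25} + 495}{75 - -24} = 496159 + \frac{1}{75 + \left(-24 + 48\right)} \frac{12398}{25} = 496159 + \frac{1}{75 + 24} \cdot \frac{12398}{25} = 496159 + \frac{1}{99} \cdot \frac{12398}{25} = 496159 + \frac{12398}{2475} = \frac{1228005923}{2475}$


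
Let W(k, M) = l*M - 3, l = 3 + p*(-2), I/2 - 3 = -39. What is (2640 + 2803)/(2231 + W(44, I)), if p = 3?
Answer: 5443/2444 ≈ 2.2271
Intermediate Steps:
I = -72 (I = 6 + 2*(-39) = 6 - 78 = -72)
l = -3 (l = 3 + 3*(-2) = 3 - 6 = -3)
W(k, M) = -3 - 3*M (W(k, M) = -3*M - 3 = -3 - 3*M)
(2640 + 2803)/(2231 + W(44, I)) = (2640 + 2803)/(2231 + (-3 - 3*(-72))) = 5443/(2231 + (-3 + 216)) = 5443/(2231 + 213) = 5443/2444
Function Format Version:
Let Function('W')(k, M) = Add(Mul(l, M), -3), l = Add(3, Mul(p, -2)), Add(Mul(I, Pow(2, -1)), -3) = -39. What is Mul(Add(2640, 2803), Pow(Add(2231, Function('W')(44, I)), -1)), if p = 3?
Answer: Rational(5443, 2444) ≈ 2.2271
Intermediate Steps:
I = -72 (I = Add(6, Mul(2, -39)) = Add(6, -78) = -72)
l = -3 (l = Add(3, Mul(3, -2)) = Add(3, -6) = -3)
Function('W')(k, M) = Add(-3, Mul(-3, M)) (Function('W')(k, M) = Add(Mul(-3, M), -3) = Add(-3, Mul(-3, M)))
Mul(Add(2640, 2803), Pow(Add(2231, Function('W')(44, I)), -1)) = Mul(Add(2640, 2803), Pow(Add(2231, Add(-3, Mul(-3, -72))), -1)) = Mul(5443, Pow(Add(2231, Add(-3, 216)), -1)) = Mul(5443, Pow(Add(2231, 213), -1)) = Mul(5443, Pow(2444, -1)) = Mul(5443, Rational(1, 2444)) = Rational(5443, 2444)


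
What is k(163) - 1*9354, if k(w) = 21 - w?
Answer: -9496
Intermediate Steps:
k(163) - 1*9354 = (21 - 1*163) - 1*9354 = (21 - 163) - 9354 = -142 - 9354 = -9496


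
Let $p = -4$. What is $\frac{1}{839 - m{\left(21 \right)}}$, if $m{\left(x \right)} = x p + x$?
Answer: $\frac{1}{902} \approx 0.0011086$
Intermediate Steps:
$m{\left(x \right)} = - 3 x$ ($m{\left(x \right)} = x \left(-4\right) + x = - 4 x + x = - 3 x$)
$\frac{1}{839 - m{\left(21 \right)}} = \frac{1}{839 - \left(-3\right) 21} = \frac{1}{839 - -63} = \frac{1}{839 + 63} = \frac{1}{902}$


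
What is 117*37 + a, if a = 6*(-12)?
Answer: 4257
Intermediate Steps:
a = -72
117*37 + a = 117*37 - 72 = 4329 - 72 = 4257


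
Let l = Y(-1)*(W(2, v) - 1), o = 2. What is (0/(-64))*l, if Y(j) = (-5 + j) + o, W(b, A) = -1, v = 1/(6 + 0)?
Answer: 0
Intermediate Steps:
v = ⅙ (v = 1/6 = ⅙ ≈ 0.16667)
Y(j) = -3 + j (Y(j) = (-5 + j) + 2 = -3 + j)
l = 8 (l = (-3 - 1)*(-1 - 1) = -4*(-2) = 8)
(0/(-64))*l = (0/(-64))*8 = (0*(-1/64))*8 = 0*8 = 0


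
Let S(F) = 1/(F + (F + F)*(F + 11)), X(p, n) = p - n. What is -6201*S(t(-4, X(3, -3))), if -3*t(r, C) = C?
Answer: 6201/38 ≈ 163.18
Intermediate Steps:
t(r, C) = -C/3
S(F) = 1/(F + 2*F*(11 + F)) (S(F) = 1/(F + (2*F)*(11 + F)) = 1/(F + 2*F*(11 + F)))
-6201*S(t(-4, X(3, -3))) = -6201/(((-(3 - 1*(-3))/3))*(23 + 2*(-(3 - 1*(-3))/3))) = -6201/(((-(3 + 3)/3))*(23 + 2*(-(3 + 3)/3))) = -6201/(((-⅓*6))*(23 + 2*(-⅓*6))) = -6201/((-2)*(23 + 2*(-2))) = -(-6201)/(2*(23 - 4)) = -(-6201)/(2*19) = -6201*(-1/38) = 6201/38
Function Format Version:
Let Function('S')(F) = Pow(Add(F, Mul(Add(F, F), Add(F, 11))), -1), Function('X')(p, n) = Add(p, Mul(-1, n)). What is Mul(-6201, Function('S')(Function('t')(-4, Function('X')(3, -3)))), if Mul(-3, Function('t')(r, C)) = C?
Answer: Rational(6201, 38) ≈ 163.18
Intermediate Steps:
Function('t')(r, C) = Mul(Rational(-1, 3), C)
Function('S')(F) = Pow(Add(F, Mul(2, F, Add(11, F))), -1) (Function('S')(F) = Pow(Add(F, Mul(Mul(2, F), Add(11, F))), -1) = Pow(Add(F, Mul(2, F, Add(11, F))), -1))
Mul(-6201, Function('S')(Function('t')(-4, Function('X')(3, -3)))) = Mul(-6201, Mul(Pow(Mul(Rational(-1, 3), Add(3, Mul(-1, -3))), -1), Pow(Add(23, Mul(2, Mul(Rational(-1, 3), Add(3, Mul(-1, -3))))), -1))) = Mul(-6201, Mul(Pow(Mul(Rational(-1, 3), Add(3, 3)), -1), Pow(Add(23, Mul(2, Mul(Rational(-1, 3), Add(3, 3)))), -1))) = Mul(-6201, Mul(Pow(Mul(Rational(-1, 3), 6), -1), Pow(Add(23, Mul(2, Mul(Rational(-1, 3), 6))), -1))) = Mul(-6201, Mul(Pow(-2, -1), Pow(Add(23, Mul(2, -2)), -1))) = Mul(-6201, Mul(Rational(-1, 2), Pow(Add(23, -4), -1))) = Mul(-6201, Mul(Rational(-1, 2), Pow(19, -1))) = Mul(-6201, Mul(Rational(-1, 2), Rational(1, 19))) = Mul(-6201, Rational(-1, 38)) = Rational(6201, 38)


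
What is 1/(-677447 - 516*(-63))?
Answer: -1/644939 ≈ -1.5505e-6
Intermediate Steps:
1/(-677447 - 516*(-63)) = 1/(-677447 + 32508) = 1/(-644939) = -1/644939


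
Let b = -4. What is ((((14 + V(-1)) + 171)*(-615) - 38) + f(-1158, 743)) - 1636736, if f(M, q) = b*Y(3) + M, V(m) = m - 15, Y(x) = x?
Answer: -1741879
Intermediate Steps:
V(m) = -15 + m
f(M, q) = -12 + M (f(M, q) = -4*3 + M = -12 + M)
((((14 + V(-1)) + 171)*(-615) - 38) + f(-1158, 743)) - 1636736 = ((((14 + (-15 - 1)) + 171)*(-615) - 38) + (-12 - 1158)) - 1636736 = ((((14 - 16) + 171)*(-615) - 38) - 1170) - 1636736 = (((-2 + 171)*(-615) - 38) - 1170) - 1636736 = ((169*(-615) - 38) - 1170) - 1636736 = ((-103935 - 38) - 1170) - 1636736 = (-103973 - 1170) - 1636736 = -105143 - 1636736 = -1741879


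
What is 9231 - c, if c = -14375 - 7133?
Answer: 30739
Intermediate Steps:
c = -21508
9231 - c = 9231 - 1*(-21508) = 9231 + 21508 = 30739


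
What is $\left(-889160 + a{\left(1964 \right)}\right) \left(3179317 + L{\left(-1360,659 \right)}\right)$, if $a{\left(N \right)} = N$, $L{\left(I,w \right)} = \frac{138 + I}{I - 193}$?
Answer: $- \frac{4380512970083508}{1553} \approx -2.8207 \cdot 10^{12}$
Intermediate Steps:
$L{\left(I,w \right)} = \frac{138 + I}{-193 + I}$
$\left(-889160 + a{\left(1964 \right)}\right) \left(3179317 + L{\left(-1360,659 \right)}\right) = \left(-889160 + 1964\right) \left(3179317 + \frac{138 - 1360}{-193 - 1360}\right) = - 887196 \left(3179317 + \frac{1}{-1553} \left(-1222\right)\right) = - 887196 \left(3179317 - - \frac{1222}{1553}\right) = - 887196 \left(3179317 + \frac{1222}{1553}\right) = \left(-887196\right) \frac{4937480523}{1553} = - \frac{4380512970083508}{1553}$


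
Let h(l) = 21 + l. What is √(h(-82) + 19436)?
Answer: 25*√31 ≈ 139.19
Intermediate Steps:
√(h(-82) + 19436) = √((21 - 82) + 19436) = √(-61 + 19436) = √19375 = 25*√31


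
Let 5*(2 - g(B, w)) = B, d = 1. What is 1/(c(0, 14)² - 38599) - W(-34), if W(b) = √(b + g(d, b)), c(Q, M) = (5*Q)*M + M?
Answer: -1/38403 - I*√805/5 ≈ -2.604e-5 - 5.6745*I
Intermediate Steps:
c(Q, M) = M + 5*M*Q (c(Q, M) = 5*M*Q + M = M + 5*M*Q)
g(B, w) = 2 - B/5
W(b) = √(9/5 + b) (W(b) = √(b + (2 - ⅕*1)) = √(b + (2 - ⅕)) = √(b + 9/5) = √(9/5 + b))
1/(c(0, 14)² - 38599) - W(-34) = 1/((14*(1 + 5*0))² - 38599) - √(45 + 25*(-34))/5 = 1/((14*(1 + 0))² - 38599) - √(45 - 850)/5 = 1/((14*1)² - 38599) - √(-805)/5 = 1/(14² - 38599) - I*√805/5 = 1/(196 - 38599) - I*√805/5 = 1/(-38403) - I*√805/5 = -1/38403 - I*√805/5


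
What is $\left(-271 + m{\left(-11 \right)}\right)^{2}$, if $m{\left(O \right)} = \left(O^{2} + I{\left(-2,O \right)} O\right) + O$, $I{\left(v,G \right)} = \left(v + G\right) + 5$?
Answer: $5329$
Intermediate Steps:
$I{\left(v,G \right)} = 5 + G + v$ ($I{\left(v,G \right)} = \left(G + v\right) + 5 = 5 + G + v$)
$m{\left(O \right)} = O + O^{2} + O \left(3 + O\right)$ ($m{\left(O \right)} = \left(O^{2} + \left(5 + O - 2\right) O\right) + O = \left(O^{2} + \left(3 + O\right) O\right) + O = \left(O^{2} + O \left(3 + O\right)\right) + O = O + O^{2} + O \left(3 + O\right)$)
$\left(-271 + m{\left(-11 \right)}\right)^{2} = \left(-271 + 2 \left(-11\right) \left(2 - 11\right)\right)^{2} = \left(-271 + 2 \left(-11\right) \left(-9\right)\right)^{2} = \left(-271 + 198\right)^{2} = \left(-73\right)^{2} = 5329$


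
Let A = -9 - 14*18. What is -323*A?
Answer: 84303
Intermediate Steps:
A = -261 (A = -9 - 252 = -261)
-323*A = -323*(-261) = 84303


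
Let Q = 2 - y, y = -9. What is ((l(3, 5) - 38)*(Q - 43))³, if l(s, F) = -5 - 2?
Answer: 2985984000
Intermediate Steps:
Q = 11 (Q = 2 - 1*(-9) = 2 + 9 = 11)
l(s, F) = -7
((l(3, 5) - 38)*(Q - 43))³ = ((-7 - 38)*(11 - 43))³ = (-45*(-32))³ = 1440³ = 2985984000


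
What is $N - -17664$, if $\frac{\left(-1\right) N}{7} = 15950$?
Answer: $-93986$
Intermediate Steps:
$N = -111650$ ($N = \left(-7\right) 15950 = -111650$)
$N - -17664 = -111650 - -17664 = -111650 + 17664 = -93986$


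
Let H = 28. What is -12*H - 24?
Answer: -360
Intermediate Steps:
-12*H - 24 = -12*28 - 24 = -336 - 24 = -360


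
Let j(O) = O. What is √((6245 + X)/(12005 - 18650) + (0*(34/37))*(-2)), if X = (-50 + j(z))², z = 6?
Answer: 3*I*√671145/2215 ≈ 1.1096*I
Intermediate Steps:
X = 1936 (X = (-50 + 6)² = (-44)² = 1936)
√((6245 + X)/(12005 - 18650) + (0*(34/37))*(-2)) = √((6245 + 1936)/(12005 - 18650) + (0*(34/37))*(-2)) = √(8181/(-6645) + (0*(34*(1/37)))*(-2)) = √(8181*(-1/6645) + (0*(34/37))*(-2)) = √(-2727/2215 + 0*(-2)) = √(-2727/2215 + 0) = √(-2727/2215) = 3*I*√671145/2215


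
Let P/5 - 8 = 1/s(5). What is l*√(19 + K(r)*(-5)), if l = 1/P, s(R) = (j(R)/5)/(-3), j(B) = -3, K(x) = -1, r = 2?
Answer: 2*√6/65 ≈ 0.075369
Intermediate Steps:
s(R) = ⅕ (s(R) = -3/5/(-3) = -3*⅕*(-⅓) = -⅗*(-⅓) = ⅕)
P = 65 (P = 40 + 5/(⅕) = 40 + 5*5 = 40 + 25 = 65)
l = 1/65 ≈ 0.015385
l*√(19 + K(r)*(-5)) = √(19 - 1*(-5))/65 = √(19 + 5)/65 = √24/65 = (2*√6)/65 = 2*√6/65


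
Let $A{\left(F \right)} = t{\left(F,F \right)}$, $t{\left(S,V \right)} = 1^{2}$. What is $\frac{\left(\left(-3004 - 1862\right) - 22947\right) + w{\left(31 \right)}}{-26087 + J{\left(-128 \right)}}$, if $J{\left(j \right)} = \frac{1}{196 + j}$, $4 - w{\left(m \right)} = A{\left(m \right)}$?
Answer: $\frac{126072}{118261} \approx 1.066$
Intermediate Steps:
$t{\left(S,V \right)} = 1$
$A{\left(F \right)} = 1$
$w{\left(m \right)} = 3$ ($w{\left(m \right)} = 4 - 1 = 3$)
$\frac{\left(\left(-3004 - 1862\right) - 22947\right) + w{\left(31 \right)}}{-26087 + J{\left(-128 \right)}} = \frac{\left(\left(-3004 - 1862\right) - 22947\right) + 3}{-26087 + \frac{1}{196 - 128}} = \frac{\left(-4866 - 22947\right) + 3}{-26087 + \frac{1}{68}} = \frac{-27813 + 3}{-26087 + \frac{1}{68}} = - \frac{27810}{- \frac{1773915}{68}} = \left(-27810\right) \left(- \frac{68}{1773915}\right) = \frac{126072}{118261}$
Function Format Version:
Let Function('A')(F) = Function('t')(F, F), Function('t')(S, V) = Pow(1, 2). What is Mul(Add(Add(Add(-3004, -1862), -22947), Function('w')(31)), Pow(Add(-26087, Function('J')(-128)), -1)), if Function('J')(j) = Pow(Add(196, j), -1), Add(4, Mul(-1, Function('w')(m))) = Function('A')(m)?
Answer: Rational(126072, 118261) ≈ 1.0660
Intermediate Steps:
Function('t')(S, V) = 1
Function('A')(F) = 1
Function('w')(m) = 3 (Function('w')(m) = Add(4, Mul(-1, 1)) = Add(4, -1) = 3)
Mul(Add(Add(Add(-3004, -1862), -22947), Function('w')(31)), Pow(Add(-26087, Function('J')(-128)), -1)) = Mul(Add(Add(Add(-3004, -1862), -22947), 3), Pow(Add(-26087, Pow(Add(196, -128), -1)), -1)) = Mul(Add(Add(-4866, -22947), 3), Pow(Add(-26087, Pow(68, -1)), -1)) = Mul(Add(-27813, 3), Pow(Add(-26087, Rational(1, 68)), -1)) = Mul(-27810, Pow(Rational(-1773915, 68), -1)) = Mul(-27810, Rational(-68, 1773915)) = Rational(126072, 118261)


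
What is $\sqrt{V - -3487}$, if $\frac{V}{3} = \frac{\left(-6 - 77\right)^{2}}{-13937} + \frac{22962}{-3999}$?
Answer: $\frac{\sqrt{647407244776138}}{432047} \approx 58.892$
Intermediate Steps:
$V = - \frac{8083035}{432047}$ ($V = 3 \left(\frac{\left(-6 - 77\right)^{2}}{-13937} + \frac{22962}{-3999}\right) = 3 \left(\left(-83\right)^{2} \left(- \frac{1}{13937}\right) + 22962 \left(- \frac{1}{3999}\right)\right) = 3 \left(6889 \left(- \frac{1}{13937}\right) - \frac{178}{31}\right) = 3 \left(- \frac{6889}{13937} - \frac{178}{31}\right) = 3 \left(- \frac{2694345}{432047}\right) = - \frac{8083035}{432047} \approx -18.709$)
$\sqrt{V - -3487} = \sqrt{- \frac{8083035}{432047} - -3487} = \sqrt{- \frac{8083035}{432047} + \left(-47 + 3534\right)} = \sqrt{- \frac{8083035}{432047} + 3487} = \sqrt{\frac{1498464854}{432047}} = \frac{\sqrt{647407244776138}}{432047}$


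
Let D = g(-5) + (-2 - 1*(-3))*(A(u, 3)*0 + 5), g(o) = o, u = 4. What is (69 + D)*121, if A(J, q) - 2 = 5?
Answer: 8349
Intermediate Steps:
A(J, q) = 7 (A(J, q) = 2 + 5 = 7)
D = 0 (D = -5 + (-2 - 1*(-3))*(7*0 + 5) = -5 + (-2 + 3)*(0 + 5) = -5 + 1*5 = -5 + 5 = 0)
(69 + D)*121 = (69 + 0)*121 = 69*121 = 8349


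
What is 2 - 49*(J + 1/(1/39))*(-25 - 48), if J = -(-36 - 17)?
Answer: 329086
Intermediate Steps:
J = 53 (J = -1*(-53) = 53)
2 - 49*(J + 1/(1/39))*(-25 - 48) = 2 - 49*(53 + 1/(1/39))*(-25 - 48) = 2 - 49*(53 + 1/(1/39))*(-73) = 2 - 49*(53 + 39)*(-73) = 2 - 4508*(-73) = 2 - 49*(-6716) = 2 + 329084 = 329086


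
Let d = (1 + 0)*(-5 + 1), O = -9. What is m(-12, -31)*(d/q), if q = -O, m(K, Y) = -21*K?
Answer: -112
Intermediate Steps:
q = 9 (q = -1*(-9) = 9)
d = -4 (d = 1*(-4) = -4)
m(-12, -31)*(d/q) = (-21*(-12))*(-4/9) = 252*(-4*⅑) = 252*(-4/9) = -112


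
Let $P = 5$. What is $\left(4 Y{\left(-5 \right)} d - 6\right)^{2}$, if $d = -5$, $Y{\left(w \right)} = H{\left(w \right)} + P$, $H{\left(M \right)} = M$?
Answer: $36$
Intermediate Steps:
$Y{\left(w \right)} = 5 + w$ ($Y{\left(w \right)} = w + 5 = 5 + w$)
$\left(4 Y{\left(-5 \right)} d - 6\right)^{2} = \left(4 \left(5 - 5\right) \left(-5\right) - 6\right)^{2} = \left(4 \cdot 0 \left(-5\right) - 6\right)^{2} = \left(0 \left(-5\right) - 6\right)^{2} = \left(0 - 6\right)^{2} = \left(-6\right)^{2} = 36$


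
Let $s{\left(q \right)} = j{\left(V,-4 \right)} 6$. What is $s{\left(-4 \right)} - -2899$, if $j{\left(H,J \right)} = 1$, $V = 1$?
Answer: $2905$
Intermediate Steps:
$s{\left(q \right)} = 6$ ($s{\left(q \right)} = 1 \cdot 6 = 6$)
$s{\left(-4 \right)} - -2899 = 6 - -2899 = 6 + 2899 = 2905$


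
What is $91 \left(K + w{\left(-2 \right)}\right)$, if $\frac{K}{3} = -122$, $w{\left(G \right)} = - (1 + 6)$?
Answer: $-33943$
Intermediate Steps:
$w{\left(G \right)} = -7$ ($w{\left(G \right)} = \left(-1\right) 7 = -7$)
$K = -366$ ($K = 3 \left(-122\right) = -366$)
$91 \left(K + w{\left(-2 \right)}\right) = 91 \left(-366 - 7\right) = 91 \left(-373\right) = -33943$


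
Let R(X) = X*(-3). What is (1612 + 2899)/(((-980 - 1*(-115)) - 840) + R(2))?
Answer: -4511/1711 ≈ -2.6365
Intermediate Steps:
R(X) = -3*X
(1612 + 2899)/(((-980 - 1*(-115)) - 840) + R(2)) = (1612 + 2899)/(((-980 - 1*(-115)) - 840) - 3*2) = 4511/(((-980 + 115) - 840) - 6) = 4511/((-865 - 840) - 6) = 4511/(-1705 - 6) = 4511/(-1711) = 4511*(-1/1711) = -4511/1711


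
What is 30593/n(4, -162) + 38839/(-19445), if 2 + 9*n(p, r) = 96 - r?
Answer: 5343985181/4977920 ≈ 1073.5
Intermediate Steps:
n(p, r) = 94/9 - r/9 (n(p, r) = -2/9 + (96 - r)/9 = -2/9 + (32/3 - r/9) = 94/9 - r/9)
30593/n(4, -162) + 38839/(-19445) = 30593/(94/9 - 1/9*(-162)) + 38839/(-19445) = 30593/(94/9 + 18) + 38839*(-1/19445) = 30593/(256/9) - 38839/19445 = 30593*(9/256) - 38839/19445 = 275337/256 - 38839/19445 = 5343985181/4977920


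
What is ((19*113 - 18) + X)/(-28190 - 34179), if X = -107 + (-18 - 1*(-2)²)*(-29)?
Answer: -2660/62369 ≈ -0.042649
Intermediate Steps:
X = 531 (X = -107 + (-18 - 1*4)*(-29) = -107 + (-18 - 4)*(-29) = -107 - 22*(-29) = -107 + 638 = 531)
((19*113 - 18) + X)/(-28190 - 34179) = ((19*113 - 18) + 531)/(-28190 - 34179) = ((2147 - 18) + 531)/(-62369) = (2129 + 531)*(-1/62369) = 2660*(-1/62369) = -2660/62369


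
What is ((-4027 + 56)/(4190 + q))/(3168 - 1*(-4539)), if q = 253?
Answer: -3971/34242201 ≈ -0.00011597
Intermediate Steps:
((-4027 + 56)/(4190 + q))/(3168 - 1*(-4539)) = ((-4027 + 56)/(4190 + 253))/(3168 - 1*(-4539)) = (-3971/4443)/(3168 + 4539) = -3971*1/4443/7707 = -3971/4443*1/7707 = -3971/34242201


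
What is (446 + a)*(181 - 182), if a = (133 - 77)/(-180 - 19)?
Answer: -88698/199 ≈ -445.72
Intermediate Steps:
a = -56/199 (a = 56/(-199) = 56*(-1/199) = -56/199 ≈ -0.28141)
(446 + a)*(181 - 182) = (446 - 56/199)*(181 - 182) = (88698/199)*(-1) = -88698/199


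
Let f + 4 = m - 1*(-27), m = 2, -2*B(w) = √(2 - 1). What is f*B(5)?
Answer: -25/2 ≈ -12.500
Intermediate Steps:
B(w) = -½ (B(w) = -√(2 - 1)/2 = -√1/2 = -½*1 = -½)
f = 25 (f = -4 + (2 - 1*(-27)) = -4 + (2 + 27) = -4 + 29 = 25)
f*B(5) = 25*(-½) = -25/2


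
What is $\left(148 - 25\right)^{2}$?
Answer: $15129$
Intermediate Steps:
$\left(148 - 25\right)^{2} = 123^{2} = 15129$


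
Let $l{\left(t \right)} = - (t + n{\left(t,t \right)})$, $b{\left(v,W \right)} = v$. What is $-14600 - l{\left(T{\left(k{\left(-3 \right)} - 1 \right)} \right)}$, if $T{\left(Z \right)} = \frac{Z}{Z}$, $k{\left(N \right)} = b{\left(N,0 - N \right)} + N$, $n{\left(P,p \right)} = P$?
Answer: $-14598$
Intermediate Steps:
$k{\left(N \right)} = 2 N$ ($k{\left(N \right)} = N + N = 2 N$)
$T{\left(Z \right)} = 1$
$l{\left(t \right)} = - 2 t$ ($l{\left(t \right)} = - (t + t) = - 2 t$)
$-14600 - l{\left(T{\left(k{\left(-3 \right)} - 1 \right)} \right)} = -14600 - \left(-2\right) 1 = -14600 - -2 = -14600 + 2 = -14598$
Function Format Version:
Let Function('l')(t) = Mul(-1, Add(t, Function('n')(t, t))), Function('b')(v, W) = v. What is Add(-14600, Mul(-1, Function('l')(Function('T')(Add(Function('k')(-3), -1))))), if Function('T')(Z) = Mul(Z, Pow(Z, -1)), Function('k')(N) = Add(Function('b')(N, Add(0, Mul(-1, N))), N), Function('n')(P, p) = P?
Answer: -14598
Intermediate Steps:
Function('k')(N) = Mul(2, N) (Function('k')(N) = Add(N, N) = Mul(2, N))
Function('T')(Z) = 1
Function('l')(t) = Mul(-2, t) (Function('l')(t) = Mul(-1, Add(t, t)) = Mul(-1, Mul(2, t)) = Mul(-2, t))
Add(-14600, Mul(-1, Function('l')(Function('T')(Add(Function('k')(-3), -1))))) = Add(-14600, Mul(-1, Mul(-2, 1))) = Add(-14600, Mul(-1, -2)) = Add(-14600, 2) = -14598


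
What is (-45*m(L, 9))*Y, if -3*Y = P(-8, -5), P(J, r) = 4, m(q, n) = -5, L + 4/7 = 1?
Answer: -300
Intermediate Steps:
L = 3/7 (L = -4/7 + 1 = 3/7 ≈ 0.42857)
Y = -4/3 (Y = -⅓*4 = -4/3 ≈ -1.3333)
(-45*m(L, 9))*Y = -45*(-5)*(-4/3) = 225*(-4/3) = -300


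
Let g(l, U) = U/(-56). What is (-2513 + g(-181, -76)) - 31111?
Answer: -470717/14 ≈ -33623.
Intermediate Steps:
g(l, U) = -U/56 (g(l, U) = U*(-1/56) = -U/56)
(-2513 + g(-181, -76)) - 31111 = (-2513 - 1/56*(-76)) - 31111 = (-2513 + 19/14) - 31111 = -35163/14 - 31111 = -470717/14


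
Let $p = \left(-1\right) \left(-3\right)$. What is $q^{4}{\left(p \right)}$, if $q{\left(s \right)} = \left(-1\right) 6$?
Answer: $1296$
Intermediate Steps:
$p = 3$
$q{\left(s \right)} = -6$
$q^{4}{\left(p \right)} = \left(-6\right)^{4} = 1296$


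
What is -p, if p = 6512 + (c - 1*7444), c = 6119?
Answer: -5187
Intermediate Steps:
p = 5187 (p = 6512 + (6119 - 1*7444) = 6512 + (6119 - 7444) = 6512 - 1325 = 5187)
-p = -1*5187 = -5187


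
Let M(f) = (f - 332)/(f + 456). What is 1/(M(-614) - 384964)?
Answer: -79/30411683 ≈ -2.5977e-6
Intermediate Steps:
M(f) = (-332 + f)/(456 + f)
1/(M(-614) - 384964) = 1/((-332 - 614)/(456 - 614) - 384964) = 1/(-946/(-158) - 384964) = 1/(-1/158*(-946) - 384964) = 1/(473/79 - 384964) = 1/(-30411683/79) = -79/30411683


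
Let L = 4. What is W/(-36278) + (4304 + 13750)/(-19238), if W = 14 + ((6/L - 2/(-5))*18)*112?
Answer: -911151974/872395205 ≈ -1.0444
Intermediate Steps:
W = 19222/5 (W = 14 + ((6/4 - 2/(-5))*18)*112 = 14 + ((6*(¼) - 2*(-⅕))*18)*112 = 14 + ((3/2 + ⅖)*18)*112 = 14 + ((19/10)*18)*112 = 14 + (171/5)*112 = 14 + 19152/5 = 19222/5 ≈ 3844.4)
W/(-36278) + (4304 + 13750)/(-19238) = (19222/5)/(-36278) + (4304 + 13750)/(-19238) = (19222/5)*(-1/36278) + 18054*(-1/19238) = -9611/90695 - 9027/9619 = -911151974/872395205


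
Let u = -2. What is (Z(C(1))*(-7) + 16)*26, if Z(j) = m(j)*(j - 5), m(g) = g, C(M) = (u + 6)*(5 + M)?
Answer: -82576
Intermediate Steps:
C(M) = 20 + 4*M (C(M) = (-2 + 6)*(5 + M) = 4*(5 + M) = 20 + 4*M)
Z(j) = j*(-5 + j) (Z(j) = j*(j - 5) = j*(-5 + j))
(Z(C(1))*(-7) + 16)*26 = (((20 + 4*1)*(-5 + (20 + 4*1)))*(-7) + 16)*26 = (((20 + 4)*(-5 + (20 + 4)))*(-7) + 16)*26 = ((24*(-5 + 24))*(-7) + 16)*26 = ((24*19)*(-7) + 16)*26 = (456*(-7) + 16)*26 = (-3192 + 16)*26 = -3176*26 = -82576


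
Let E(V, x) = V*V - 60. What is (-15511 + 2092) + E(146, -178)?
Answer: 7837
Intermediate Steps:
E(V, x) = -60 + V² (E(V, x) = V² - 60 = -60 + V²)
(-15511 + 2092) + E(146, -178) = (-15511 + 2092) + (-60 + 146²) = -13419 + (-60 + 21316) = -13419 + 21256 = 7837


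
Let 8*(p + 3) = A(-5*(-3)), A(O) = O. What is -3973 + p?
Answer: -31793/8 ≈ -3974.1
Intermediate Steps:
p = -9/8 (p = -3 + (-5*(-3))/8 = -3 + (⅛)*15 = -3 + 15/8 = -9/8 ≈ -1.1250)
-3973 + p = -3973 - 9/8 = -31793/8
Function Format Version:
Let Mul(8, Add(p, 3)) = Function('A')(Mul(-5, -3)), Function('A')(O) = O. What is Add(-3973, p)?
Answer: Rational(-31793, 8) ≈ -3974.1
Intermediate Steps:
p = Rational(-9, 8) (p = Add(-3, Mul(Rational(1, 8), Mul(-5, -3))) = Add(-3, Mul(Rational(1, 8), 15)) = Add(-3, Rational(15, 8)) = Rational(-9, 8) ≈ -1.1250)
Add(-3973, p) = Add(-3973, Rational(-9, 8)) = Rational(-31793, 8)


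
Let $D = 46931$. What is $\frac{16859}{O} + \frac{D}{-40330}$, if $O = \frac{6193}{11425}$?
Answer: $\frac{7767835001067}{249763690} \approx 31101.0$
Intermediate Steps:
$O = \frac{6193}{11425}$ ($O = 6193 \cdot \frac{1}{11425} = \frac{6193}{11425} \approx 0.54206$)
$\frac{16859}{O} + \frac{D}{-40330} = \frac{16859}{\frac{6193}{11425}} + \frac{46931}{-40330} = 16859 \cdot \frac{11425}{6193} + 46931 \left(- \frac{1}{40330}\right) = \frac{192614075}{6193} - \frac{46931}{40330} = \frac{7767835001067}{249763690}$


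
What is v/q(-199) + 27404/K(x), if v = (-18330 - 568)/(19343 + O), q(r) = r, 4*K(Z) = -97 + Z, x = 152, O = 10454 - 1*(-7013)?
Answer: 80295906643/40288545 ≈ 1993.0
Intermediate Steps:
O = 17467 (O = 10454 + 7013 = 17467)
K(Z) = -97/4 + Z/4 (K(Z) = (-97 + Z)/4 = -97/4 + Z/4)
v = -9449/18405 (v = (-18330 - 568)/(19343 + 17467) = -18898/36810 = -18898*1/36810 = -9449/18405 ≈ -0.51339)
v/q(-199) + 27404/K(x) = -9449/18405/(-199) + 27404/(-97/4 + (¼)*152) = -9449/18405*(-1/199) + 27404/(-97/4 + 38) = 9449/3662595 + 27404/(55/4) = 9449/3662595 + 27404*(4/55) = 9449/3662595 + 109616/55 = 80295906643/40288545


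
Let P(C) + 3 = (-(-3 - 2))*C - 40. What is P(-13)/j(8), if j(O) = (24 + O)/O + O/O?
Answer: -108/5 ≈ -21.600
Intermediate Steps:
j(O) = 1 + (24 + O)/O (j(O) = (24 + O)/O + 1 = 1 + (24 + O)/O)
P(C) = -43 + 5*C (P(C) = -3 + ((-(-3 - 2))*C - 40) = -3 + ((-1*(-5))*C - 40) = -3 + (5*C - 40) = -3 + (-40 + 5*C) = -43 + 5*C)
P(-13)/j(8) = (-43 + 5*(-13))/(2 + 24/8) = (-43 - 65)/(2 + 24*(⅛)) = -108/(2 + 3) = -108/5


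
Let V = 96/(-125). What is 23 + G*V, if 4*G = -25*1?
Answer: 139/5 ≈ 27.800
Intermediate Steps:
V = -96/125 (V = 96*(-1/125) = -96/125 ≈ -0.76800)
G = -25/4 (G = (-25*1)/4 = (1/4)*(-25) = -25/4 ≈ -6.2500)
23 + G*V = 23 - 25/4*(-96/125) = 23 + 24/5 = 139/5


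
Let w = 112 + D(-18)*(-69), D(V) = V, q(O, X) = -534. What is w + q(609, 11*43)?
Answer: 820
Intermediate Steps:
w = 1354 (w = 112 - 18*(-69) = 112 + 1242 = 1354)
w + q(609, 11*43) = 1354 - 534 = 820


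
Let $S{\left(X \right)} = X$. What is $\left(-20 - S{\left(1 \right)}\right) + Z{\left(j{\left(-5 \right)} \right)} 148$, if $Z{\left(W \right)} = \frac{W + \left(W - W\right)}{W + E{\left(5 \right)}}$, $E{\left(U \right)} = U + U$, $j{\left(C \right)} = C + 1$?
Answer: $- \frac{359}{3} \approx -119.67$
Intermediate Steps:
$j{\left(C \right)} = 1 + C$
$E{\left(U \right)} = 2 U$
$Z{\left(W \right)} = \frac{W}{10 + W}$ ($Z{\left(W \right)} = \frac{W + \left(W - W\right)}{W + 2 \cdot 5} = \frac{W + 0}{W + 10} = \frac{W}{10 + W}$)
$\left(-20 - S{\left(1 \right)}\right) + Z{\left(j{\left(-5 \right)} \right)} 148 = \left(-20 - 1\right) + \frac{1 - 5}{10 + \left(1 - 5\right)} 148 = \left(-20 - 1\right) + - \frac{4}{10 - 4} \cdot 148 = -21 + - \frac{4}{6} \cdot 148 = -21 + \left(-4\right) \frac{1}{6} \cdot 148 = -21 - \frac{296}{3} = - \frac{359}{3}$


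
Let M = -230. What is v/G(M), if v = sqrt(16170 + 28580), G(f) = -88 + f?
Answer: -5*sqrt(1790)/318 ≈ -0.66523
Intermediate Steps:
v = 5*sqrt(1790) (v = sqrt(44750) = 5*sqrt(1790) ≈ 211.54)
v/G(M) = (5*sqrt(1790))/(-88 - 230) = (5*sqrt(1790))/(-318) = (5*sqrt(1790))*(-1/318) = -5*sqrt(1790)/318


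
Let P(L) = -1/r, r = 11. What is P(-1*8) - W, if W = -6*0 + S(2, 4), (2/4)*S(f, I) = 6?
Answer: -133/11 ≈ -12.091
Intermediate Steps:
P(L) = -1/11
S(f, I) = 12 (S(f, I) = 2*6 = 12)
W = 12 (W = -6*0 + 12 = 0 + 12 = 12)
P(-1*8) - W = -1/11 - 1*12 = -1/11 - 12 = -133/11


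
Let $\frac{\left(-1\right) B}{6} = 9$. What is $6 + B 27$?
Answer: $-1452$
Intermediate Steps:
$B = -54$ ($B = \left(-6\right) 9 = -54$)
$6 + B 27 = 6 - 1458 = -1452$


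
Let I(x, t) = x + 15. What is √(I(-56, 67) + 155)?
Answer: √114 ≈ 10.677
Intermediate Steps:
I(x, t) = 15 + x
√(I(-56, 67) + 155) = √((15 - 56) + 155) = √(-41 + 155) = √114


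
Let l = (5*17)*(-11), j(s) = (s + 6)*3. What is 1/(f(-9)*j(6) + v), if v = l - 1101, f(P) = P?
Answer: -1/2360 ≈ -0.00042373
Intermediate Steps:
j(s) = 18 + 3*s (j(s) = (6 + s)*3 = 18 + 3*s)
l = -935 (l = 85*(-11) = -935)
v = -2036 (v = -935 - 1101 = -2036)
1/(f(-9)*j(6) + v) = 1/(-9*(18 + 3*6) - 2036) = 1/(-9*(18 + 18) - 2036) = 1/(-9*36 - 2036) = 1/(-324 - 2036) = 1/(-2360) = -1/2360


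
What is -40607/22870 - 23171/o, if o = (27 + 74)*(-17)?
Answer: 27070503/2309870 ≈ 11.719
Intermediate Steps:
o = -1717 (o = 101*(-17) = -1717)
-40607/22870 - 23171/o = -40607/22870 - 23171/(-1717) = -40607*1/22870 - 23171*(-1/1717) = -40607/22870 + 1363/101 = 27070503/2309870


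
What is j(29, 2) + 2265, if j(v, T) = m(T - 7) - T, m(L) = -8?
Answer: 2255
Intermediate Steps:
j(v, T) = -8 - T
j(29, 2) + 2265 = (-8 - 1*2) + 2265 = (-8 - 2) + 2265 = -10 + 2265 = 2255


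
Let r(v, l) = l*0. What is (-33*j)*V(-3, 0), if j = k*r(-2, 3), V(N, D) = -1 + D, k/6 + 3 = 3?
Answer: 0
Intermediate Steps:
r(v, l) = 0
k = 0 (k = -18 + 6*3 = -18 + 18 = 0)
j = 0 (j = 0*0 = 0)
(-33*j)*V(-3, 0) = (-33*0)*(-1 + 0) = 0*(-1) = 0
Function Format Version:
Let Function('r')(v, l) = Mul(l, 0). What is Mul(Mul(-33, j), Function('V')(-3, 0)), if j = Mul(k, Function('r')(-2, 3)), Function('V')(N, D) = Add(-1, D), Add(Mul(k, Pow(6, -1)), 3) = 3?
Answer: 0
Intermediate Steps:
Function('r')(v, l) = 0
k = 0 (k = Add(-18, Mul(6, 3)) = Add(-18, 18) = 0)
j = 0 (j = Mul(0, 0) = 0)
Mul(Mul(-33, j), Function('V')(-3, 0)) = Mul(Mul(-33, 0), Add(-1, 0)) = Mul(0, -1) = 0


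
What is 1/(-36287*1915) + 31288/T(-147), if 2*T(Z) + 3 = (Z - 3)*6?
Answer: -4348381523383/62749113315 ≈ -69.298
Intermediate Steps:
T(Z) = -21/2 + 3*Z (T(Z) = -3/2 + ((Z - 3)*6)/2 = -3/2 + ((-3 + Z)*6)/2 = -3/2 + (-18 + 6*Z)/2 = -3/2 + (-9 + 3*Z) = -21/2 + 3*Z)
1/(-36287*1915) + 31288/T(-147) = 1/(-36287*1915) + 31288/(-21/2 + 3*(-147)) = -1/36287*1/1915 + 31288/(-21/2 - 441) = -1/69489605 + 31288/(-903/2) = -1/69489605 + 31288*(-2/903) = -1/69489605 - 62576/903 = -4348381523383/62749113315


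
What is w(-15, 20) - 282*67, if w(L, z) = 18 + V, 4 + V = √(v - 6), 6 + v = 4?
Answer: -18880 + 2*I*√2 ≈ -18880.0 + 2.8284*I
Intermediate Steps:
v = -2 (v = -6 + 4 = -2)
V = -4 + 2*I*√2 (V = -4 + √(-2 - 6) = -4 + √(-8) = -4 + 2*I*√2 ≈ -4.0 + 2.8284*I)
w(L, z) = 14 + 2*I*√2 (w(L, z) = 18 + (-4 + 2*I*√2) = 14 + 2*I*√2)
w(-15, 20) - 282*67 = (14 + 2*I*√2) - 282*67 = (14 + 2*I*√2) - 18894 = -18880 + 2*I*√2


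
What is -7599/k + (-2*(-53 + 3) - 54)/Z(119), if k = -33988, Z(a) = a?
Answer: 2467729/4044572 ≈ 0.61013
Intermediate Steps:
-7599/k + (-2*(-53 + 3) - 54)/Z(119) = -7599/(-33988) + (-2*(-53 + 3) - 54)/119 = -7599*(-1/33988) + (-2*(-50) - 54)*(1/119) = 7599/33988 + (100 - 54)*(1/119) = 7599/33988 + 46*(1/119) = 7599/33988 + 46/119 = 2467729/4044572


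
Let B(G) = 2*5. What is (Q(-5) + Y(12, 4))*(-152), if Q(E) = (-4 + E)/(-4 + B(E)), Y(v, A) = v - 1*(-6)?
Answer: -2508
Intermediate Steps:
B(G) = 10
Y(v, A) = 6 + v (Y(v, A) = v + 6 = 6 + v)
Q(E) = -⅔ + E/6 (Q(E) = (-4 + E)/(-4 + 10) = (-4 + E)/6 = (-4 + E)*(⅙) = -⅔ + E/6)
(Q(-5) + Y(12, 4))*(-152) = ((-⅔ + (⅙)*(-5)) + (6 + 12))*(-152) = ((-⅔ - ⅚) + 18)*(-152) = (-3/2 + 18)*(-152) = (33/2)*(-152) = -2508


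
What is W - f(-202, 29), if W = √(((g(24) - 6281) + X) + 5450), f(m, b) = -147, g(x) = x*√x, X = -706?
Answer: 147 + √(-1537 + 48*√6) ≈ 147.0 + 37.675*I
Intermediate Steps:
g(x) = x^(3/2)
W = √(-1537 + 48*√6) (W = √(((24^(3/2) - 6281) - 706) + 5450) = √(((48*√6 - 6281) - 706) + 5450) = √(((-6281 + 48*√6) - 706) + 5450) = √((-6987 + 48*√6) + 5450) = √(-1537 + 48*√6) ≈ 37.675*I)
W - f(-202, 29) = √(-1537 + 48*√6) - 1*(-147) = √(-1537 + 48*√6) + 147 = 147 + √(-1537 + 48*√6)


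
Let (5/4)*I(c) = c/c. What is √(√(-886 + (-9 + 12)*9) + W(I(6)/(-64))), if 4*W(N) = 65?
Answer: √(65 + 4*I*√859)/2 ≈ 4.9881 + 2.9379*I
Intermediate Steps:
I(c) = ⅘ (I(c) = 4*(c/c)/5 = (⅘)*1 = ⅘)
W(N) = 65/4 (W(N) = (¼)*65 = 65/4)
√(√(-886 + (-9 + 12)*9) + W(I(6)/(-64))) = √(√(-886 + (-9 + 12)*9) + 65/4) = √(√(-886 + 3*9) + 65/4) = √(√(-886 + 27) + 65/4) = √(√(-859) + 65/4) = √(I*√859 + 65/4) = √(65/4 + I*√859)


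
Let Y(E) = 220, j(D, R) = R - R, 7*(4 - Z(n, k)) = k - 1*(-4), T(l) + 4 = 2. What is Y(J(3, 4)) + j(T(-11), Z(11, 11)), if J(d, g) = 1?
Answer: 220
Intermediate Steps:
T(l) = -2 (T(l) = -4 + 2 = -2)
Z(n, k) = 24/7 - k/7 (Z(n, k) = 4 - (k - 1*(-4))/7 = 4 - (k + 4)/7 = 4 - (4 + k)/7 = 4 + (-4/7 - k/7) = 24/7 - k/7)
j(D, R) = 0
Y(J(3, 4)) + j(T(-11), Z(11, 11)) = 220 + 0 = 220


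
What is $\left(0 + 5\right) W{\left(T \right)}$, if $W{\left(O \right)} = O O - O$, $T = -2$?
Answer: $30$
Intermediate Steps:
$W{\left(O \right)} = O^{2} - O$
$\left(0 + 5\right) W{\left(T \right)} = \left(0 + 5\right) \left(- 2 \left(-1 - 2\right)\right) = 5 \left(\left(-2\right) \left(-3\right)\right) = 5 \cdot 6 = 30$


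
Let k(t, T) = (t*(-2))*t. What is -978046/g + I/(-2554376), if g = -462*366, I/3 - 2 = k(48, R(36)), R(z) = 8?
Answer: 28416292529/4908233484 ≈ 5.7895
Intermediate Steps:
k(t, T) = -2*t**2 (k(t, T) = (-2*t)*t = -2*t**2)
I = -13818 (I = 6 + 3*(-2*48**2) = 6 + 3*(-2*2304) = 6 + 3*(-4608) = 6 - 13824 = -13818)
g = -169092
-978046/g + I/(-2554376) = -978046/(-169092) - 13818/(-2554376) = -978046*(-1/169092) - 13818*(-1/2554376) = 489023/84546 + 6909/1277188 = 28416292529/4908233484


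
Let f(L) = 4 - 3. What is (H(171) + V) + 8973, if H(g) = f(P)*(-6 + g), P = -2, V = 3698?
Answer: 12836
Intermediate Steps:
f(L) = 1
H(g) = -6 + g (H(g) = 1*(-6 + g) = -6 + g)
(H(171) + V) + 8973 = ((-6 + 171) + 3698) + 8973 = (165 + 3698) + 8973 = 3863 + 8973 = 12836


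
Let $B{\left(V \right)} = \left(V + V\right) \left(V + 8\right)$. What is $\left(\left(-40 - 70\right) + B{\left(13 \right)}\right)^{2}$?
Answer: $190096$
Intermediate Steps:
$B{\left(V \right)} = 2 V \left(8 + V\right)$
$\left(\left(-40 - 70\right) + B{\left(13 \right)}\right)^{2} = \left(\left(-40 - 70\right) + 2 \cdot 13 \left(8 + 13\right)\right)^{2} = \left(\left(-40 - 70\right) + 2 \cdot 13 \cdot 21\right)^{2} = \left(-110 + 546\right)^{2} = 436^{2} = 190096$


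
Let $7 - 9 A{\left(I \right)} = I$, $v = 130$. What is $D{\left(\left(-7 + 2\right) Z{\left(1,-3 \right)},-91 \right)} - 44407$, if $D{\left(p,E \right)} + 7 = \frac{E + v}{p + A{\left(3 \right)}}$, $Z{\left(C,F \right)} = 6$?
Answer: $- \frac{11814475}{266} \approx -44415.0$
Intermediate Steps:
$A{\left(I \right)} = \frac{7}{9} - \frac{I}{9}$
$D{\left(p,E \right)} = -7 + \frac{130 + E}{\frac{4}{9} + p}$ ($D{\left(p,E \right)} = -7 + \frac{E + 130}{p + \left(\frac{7}{9} - \frac{1}{3}\right)} = -7 + \frac{130 + E}{p + \left(\frac{7}{9} - \frac{1}{3}\right)} = -7 + \frac{130 + E}{p + \frac{4}{9}} = -7 + \frac{130 + E}{\frac{4}{9} + p}$)
$D{\left(\left(-7 + 2\right) Z{\left(1,-3 \right)},-91 \right)} - 44407 = \frac{1142 - 63 \left(-7 + 2\right) 6 + 9 \left(-91\right)}{4 + 9 \left(-7 + 2\right) 6} - 44407 = \frac{1142 - 63 \left(\left(-5\right) 6\right) - 819}{4 + 9 \left(\left(-5\right) 6\right)} - 44407 = \frac{1142 - -1890 - 819}{4 + 9 \left(-30\right)} - 44407 = \frac{1142 + 1890 - 819}{4 - 270} - 44407 = \frac{1}{-266} \cdot 2213 - 44407 = \left(- \frac{1}{266}\right) 2213 - 44407 = - \frac{2213}{266} - 44407 = - \frac{11814475}{266}$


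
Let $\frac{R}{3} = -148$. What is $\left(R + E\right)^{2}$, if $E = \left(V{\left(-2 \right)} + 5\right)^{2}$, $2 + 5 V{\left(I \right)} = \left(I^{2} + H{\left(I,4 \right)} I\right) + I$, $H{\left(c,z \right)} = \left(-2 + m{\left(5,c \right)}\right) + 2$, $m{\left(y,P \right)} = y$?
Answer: $189225$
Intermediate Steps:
$H{\left(c,z \right)} = 5$ ($H{\left(c,z \right)} = \left(-2 + 5\right) + 2 = 3 + 2 = 5$)
$R = -444$ ($R = 3 \left(-148\right) = -444$)
$V{\left(I \right)} = - \frac{2}{5} + \frac{I^{2}}{5} + \frac{6 I}{5}$ ($V{\left(I \right)} = - \frac{2}{5} + \frac{\left(I^{2} + 5 I\right) + I}{5} = - \frac{2}{5} + \frac{I^{2} + 6 I}{5} = - \frac{2}{5} + \left(\frac{I^{2}}{5} + \frac{6 I}{5}\right) = - \frac{2}{5} + \frac{I^{2}}{5} + \frac{6 I}{5}$)
$E = 9$ ($E = \left(\left(- \frac{2}{5} + \frac{\left(-2\right)^{2}}{5} + \frac{6}{5} \left(-2\right)\right) + 5\right)^{2} = \left(\left(- \frac{2}{5} + \frac{1}{5} \cdot 4 - \frac{12}{5}\right) + 5\right)^{2} = \left(\left(- \frac{2}{5} + \frac{4}{5} - \frac{12}{5}\right) + 5\right)^{2} = \left(-2 + 5\right)^{2} = 3^{2} = 9$)
$\left(R + E\right)^{2} = \left(-444 + 9\right)^{2} = \left(-435\right)^{2} = 189225$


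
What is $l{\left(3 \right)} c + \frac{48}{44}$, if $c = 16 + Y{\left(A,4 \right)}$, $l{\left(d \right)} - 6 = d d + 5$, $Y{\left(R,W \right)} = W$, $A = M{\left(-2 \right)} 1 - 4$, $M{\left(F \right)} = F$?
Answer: $\frac{4412}{11} \approx 401.09$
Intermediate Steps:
$A = -6$ ($A = \left(-2\right) 1 - 4 = -2 - 4 = -6$)
$l{\left(d \right)} = 11 + d^{2}$ ($l{\left(d \right)} = 6 + \left(d d + 5\right) = 6 + \left(d^{2} + 5\right) = 6 + \left(5 + d^{2}\right) = 11 + d^{2}$)
$c = 20$ ($c = 16 + 4 = 20$)
$l{\left(3 \right)} c + \frac{48}{44} = \left(11 + 3^{2}\right) 20 + \frac{48}{44} = \left(11 + 9\right) 20 + 48 \cdot \frac{1}{44} = 20 \cdot 20 + \frac{12}{11} = 400 + \frac{12}{11} = \frac{4412}{11}$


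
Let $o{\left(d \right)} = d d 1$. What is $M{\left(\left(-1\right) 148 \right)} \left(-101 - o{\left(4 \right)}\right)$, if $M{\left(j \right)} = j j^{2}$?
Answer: $379289664$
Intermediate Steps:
$o{\left(d \right)} = d^{2}$ ($o{\left(d \right)} = d^{2} \cdot 1 = d^{2}$)
$M{\left(j \right)} = j^{3}$
$M{\left(\left(-1\right) 148 \right)} \left(-101 - o{\left(4 \right)}\right) = \left(\left(-1\right) 148\right)^{3} \left(-101 - 4^{2}\right) = \left(-148\right)^{3} \left(-101 - 16\right) = - 3241792 \left(-101 - 16\right) = \left(-3241792\right) \left(-117\right) = 379289664$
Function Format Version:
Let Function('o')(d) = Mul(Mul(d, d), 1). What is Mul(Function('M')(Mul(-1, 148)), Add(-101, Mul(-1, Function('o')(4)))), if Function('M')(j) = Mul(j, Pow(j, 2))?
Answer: 379289664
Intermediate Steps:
Function('o')(d) = Pow(d, 2) (Function('o')(d) = Mul(Pow(d, 2), 1) = Pow(d, 2))
Function('M')(j) = Pow(j, 3)
Mul(Function('M')(Mul(-1, 148)), Add(-101, Mul(-1, Function('o')(4)))) = Mul(Pow(Mul(-1, 148), 3), Add(-101, Mul(-1, Pow(4, 2)))) = Mul(Pow(-148, 3), Add(-101, Mul(-1, 16))) = Mul(-3241792, Add(-101, -16)) = Mul(-3241792, -117) = 379289664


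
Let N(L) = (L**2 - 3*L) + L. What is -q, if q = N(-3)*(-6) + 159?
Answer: -69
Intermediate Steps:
N(L) = L**2 - 2*L
q = 69 (q = -3*(-2 - 3)*(-6) + 159 = -3*(-5)*(-6) + 159 = 15*(-6) + 159 = -90 + 159 = 69)
-q = -1*69 = -69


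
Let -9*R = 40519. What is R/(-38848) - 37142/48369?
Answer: -3675389411/5637116736 ≈ -0.65200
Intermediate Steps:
R = -40519/9 (R = -⅑*40519 = -40519/9 ≈ -4502.1)
R/(-38848) - 37142/48369 = -40519/9/(-38848) - 37142/48369 = -40519/9*(-1/38848) - 37142*1/48369 = 40519/349632 - 37142/48369 = -3675389411/5637116736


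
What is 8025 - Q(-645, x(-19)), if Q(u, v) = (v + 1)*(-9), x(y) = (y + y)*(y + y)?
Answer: 21030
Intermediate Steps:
x(y) = 4*y² (x(y) = (2*y)*(2*y) = 4*y²)
Q(u, v) = -9 - 9*v (Q(u, v) = (1 + v)*(-9) = -9 - 9*v)
8025 - Q(-645, x(-19)) = 8025 - (-9 - 36*(-19)²) = 8025 - (-9 - 36*361) = 8025 - (-9 - 9*1444) = 8025 - (-9 - 12996) = 8025 - 1*(-13005) = 8025 + 13005 = 21030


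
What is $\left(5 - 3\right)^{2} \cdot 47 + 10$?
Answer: $198$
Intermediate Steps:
$\left(5 - 3\right)^{2} \cdot 47 + 10 = 2^{2} \cdot 47 + 10 = 4 \cdot 47 + 10 = 188 + 10 = 198$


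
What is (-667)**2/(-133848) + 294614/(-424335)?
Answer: -76071822829/18932130360 ≈ -4.0181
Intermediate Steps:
(-667)**2/(-133848) + 294614/(-424335) = 444889*(-1/133848) + 294614*(-1/424335) = -444889/133848 - 294614/424335 = -76071822829/18932130360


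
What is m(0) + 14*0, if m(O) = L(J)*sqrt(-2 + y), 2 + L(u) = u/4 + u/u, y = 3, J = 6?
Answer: 1/2 ≈ 0.50000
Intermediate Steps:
L(u) = -1 + u/4 (L(u) = -2 + (u/4 + u/u) = -2 + (u*(1/4) + 1) = -2 + (u/4 + 1) = -2 + (1 + u/4) = -1 + u/4)
m(O) = 1/2 (m(O) = (-1 + (1/4)*6)*sqrt(-2 + 3) = (-1 + 3/2)*sqrt(1) = (1/2)*1 = 1/2)
m(0) + 14*0 = 1/2 + 14*0 = 1/2 + 0 = 1/2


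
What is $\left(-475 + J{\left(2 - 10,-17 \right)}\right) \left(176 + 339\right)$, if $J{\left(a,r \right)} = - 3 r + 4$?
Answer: $-216300$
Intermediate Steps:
$J{\left(a,r \right)} = 4 - 3 r$
$\left(-475 + J{\left(2 - 10,-17 \right)}\right) \left(176 + 339\right) = \left(-475 + \left(4 - -51\right)\right) \left(176 + 339\right) = \left(-475 + \left(4 + 51\right)\right) 515 = \left(-475 + 55\right) 515 = \left(-420\right) 515 = -216300$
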